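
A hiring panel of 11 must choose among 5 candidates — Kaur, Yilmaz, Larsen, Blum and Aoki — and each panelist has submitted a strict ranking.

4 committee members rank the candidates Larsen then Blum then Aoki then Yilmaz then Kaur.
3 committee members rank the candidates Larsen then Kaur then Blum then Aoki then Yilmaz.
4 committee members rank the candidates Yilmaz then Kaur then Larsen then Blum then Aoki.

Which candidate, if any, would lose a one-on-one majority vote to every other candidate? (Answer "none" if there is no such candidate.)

none

Pairwise majorities:
Kaur–Yilmaz: Yilmaz 8–3.
Kaur vs Larsen: Larsen wins 7–4.
Kaur–Blum: Kaur 7–4.
Kaur vs Aoki: 3+4 = 7 for Kaur, 4 for Aoki — Kaur by 7–4.
Yilmaz vs Larsen: 4 to 7, Larsen.
Yilmaz vs Blum: Yilmaz preferred on 4 ballots; Blum wins 7–4.
Yilmaz–Aoki: Aoki 7–4.
Larsen vs Blum: 11 to 0, Larsen.
Larsen vs Aoki: Larsen, 11–0.
Blum vs Aoki: 4+3+4 = 11 for Blum, 0 for Aoki — Blum by 11–0.
No candidate is winless: Kaur beats Blum; Yilmaz beats Kaur; Larsen beats Kaur; Blum beats Yilmaz; Aoki beats Yilmaz. There is no Condorcet loser.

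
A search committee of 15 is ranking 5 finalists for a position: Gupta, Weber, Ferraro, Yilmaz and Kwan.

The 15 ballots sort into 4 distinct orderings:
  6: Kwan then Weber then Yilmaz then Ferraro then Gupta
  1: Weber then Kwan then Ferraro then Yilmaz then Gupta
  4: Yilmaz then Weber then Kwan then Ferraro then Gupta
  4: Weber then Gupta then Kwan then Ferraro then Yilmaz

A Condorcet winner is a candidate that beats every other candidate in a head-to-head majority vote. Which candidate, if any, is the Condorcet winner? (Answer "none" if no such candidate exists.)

Weber

Check each pair by majority over 15 ballots:
Gupta vs Weber: Weber wins 15–0.
Gupta vs Ferraro: Ferraro wins 11–4.
Gupta vs Yilmaz: Yilmaz wins 11–4.
Gupta vs Kwan: Kwan wins 11–4.
Weber–Ferraro: Weber 15–0.
Weber vs Yilmaz: Weber preferred on 6+1+4 = 11 ballots; Weber wins 11–4.
Weber vs Kwan: Weber, 9–6.
Ferraro–Yilmaz: Yilmaz 10–5.
Ferraro vs Kwan: Kwan wins 15–0.
Yilmaz vs Kwan: 4 to 11, Kwan.
Weber beats each of Gupta, Ferraro, Yilmaz, Kwan — Weber is the Condorcet winner.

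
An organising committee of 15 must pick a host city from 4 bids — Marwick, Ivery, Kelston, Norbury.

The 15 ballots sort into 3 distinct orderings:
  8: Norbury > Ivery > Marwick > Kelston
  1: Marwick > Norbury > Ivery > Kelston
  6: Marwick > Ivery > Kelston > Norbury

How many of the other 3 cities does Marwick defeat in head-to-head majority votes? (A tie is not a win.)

Marwick against each rival (15 organisers):
Marwick vs Ivery: 1+6 = 7 for Marwick, 8 for Ivery — Ivery by 8–7.
Marwick vs Kelston: Marwick is ranked higher on 8+1+6 = 15 ballots, Kelston on 0. Marwick wins 15–0.
Marwick vs Norbury: Norbury wins 8–7.
Marwick beats Kelston; loses to Ivery, Norbury — 1 pairwise win.

1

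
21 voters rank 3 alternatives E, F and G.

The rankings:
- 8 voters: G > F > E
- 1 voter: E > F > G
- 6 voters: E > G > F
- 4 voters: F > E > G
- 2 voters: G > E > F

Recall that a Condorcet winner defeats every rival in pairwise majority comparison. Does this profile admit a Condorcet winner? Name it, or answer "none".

Head-to-head results (21 voters):
E vs F: 9 to 12, F.
E vs G: 11 to 10, E.
F vs G: 1+4 = 5 for F, 16 for G — G by 16–5.
No alternative is unbeaten: E loses to F; F loses to G; G loses to E. In particular E beats G beats F beats E is a majority cycle — no Condorcet winner exists.

none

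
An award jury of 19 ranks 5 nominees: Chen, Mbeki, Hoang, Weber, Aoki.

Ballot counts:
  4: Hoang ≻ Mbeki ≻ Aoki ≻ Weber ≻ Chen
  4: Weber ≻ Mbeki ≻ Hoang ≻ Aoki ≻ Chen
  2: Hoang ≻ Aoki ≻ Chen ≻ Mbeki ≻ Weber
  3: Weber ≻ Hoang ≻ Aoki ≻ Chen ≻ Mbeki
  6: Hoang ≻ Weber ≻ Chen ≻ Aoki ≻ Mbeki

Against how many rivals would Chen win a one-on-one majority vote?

1

Chen against each rival (19 jurors):
Chen vs Mbeki: Chen preferred on 2+3+6 = 11 ballots; Chen wins 11–8.
Chen–Hoang: Hoang 19–0.
Chen vs Weber: Chen is ranked higher on 2 ballots, Weber on 17. Weber wins 17–2.
Chen–Aoki: Aoki 13–6.
Chen beats Mbeki; loses to Hoang, Weber, Aoki — 1 pairwise win.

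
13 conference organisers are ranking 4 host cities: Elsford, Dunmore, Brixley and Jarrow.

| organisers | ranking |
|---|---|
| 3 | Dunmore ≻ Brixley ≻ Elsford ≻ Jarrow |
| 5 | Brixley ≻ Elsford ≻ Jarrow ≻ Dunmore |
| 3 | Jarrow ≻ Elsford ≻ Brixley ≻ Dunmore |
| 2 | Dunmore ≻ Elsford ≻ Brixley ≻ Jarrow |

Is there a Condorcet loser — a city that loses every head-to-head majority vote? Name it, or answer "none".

Dunmore

Head-to-head results (13 organisers):
Elsford vs Dunmore: Elsford preferred on 5+3 = 8 ballots; Elsford wins 8–5.
Elsford–Brixley: Brixley 8–5.
Elsford vs Jarrow: Elsford preferred on 3+5+2 = 10 ballots; Elsford wins 10–3.
Dunmore vs Brixley: Dunmore is ranked higher on 3+2 = 5 ballots, Brixley on 8. Brixley wins 8–5.
Dunmore–Jarrow: Jarrow 8–5.
Brixley vs Jarrow: Brixley wins 10–3.
Dunmore is beaten in every head-to-head and is the Condorcet loser.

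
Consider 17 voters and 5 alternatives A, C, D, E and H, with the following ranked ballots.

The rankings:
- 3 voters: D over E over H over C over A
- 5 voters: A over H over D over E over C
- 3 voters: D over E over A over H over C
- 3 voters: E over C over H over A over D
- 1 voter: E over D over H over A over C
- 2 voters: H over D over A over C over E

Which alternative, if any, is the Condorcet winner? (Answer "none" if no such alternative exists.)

Head-to-head results (17 voters):
A vs C: 11 to 6, A.
A vs D: A is ranked higher on 5+3 = 8 ballots, D on 9. D wins 9–8.
A vs E: A is ranked higher on 5+2 = 7 ballots, E on 10. E wins 10–7.
A vs H: A is ranked higher on 5+3 = 8 ballots, H on 9. H wins 9–8.
C vs D: 3 to 14, D.
C vs E: 2 for C, 15 for E — E by 15–2.
C vs H: 3 for C, 14 for H — H by 14–3.
D vs E: D preferred on 3+5+3+2 = 13 ballots; D wins 13–4.
D vs H: 7 to 10, H.
E vs H: 3+3+3+1 = 10 for E, 7 for H — E by 10–7.
No alternative is unbeaten: A loses to D; C loses to A; D loses to H; E loses to D; H loses to E. In particular D beats E beats H beats D is a majority cycle — no Condorcet winner exists.

none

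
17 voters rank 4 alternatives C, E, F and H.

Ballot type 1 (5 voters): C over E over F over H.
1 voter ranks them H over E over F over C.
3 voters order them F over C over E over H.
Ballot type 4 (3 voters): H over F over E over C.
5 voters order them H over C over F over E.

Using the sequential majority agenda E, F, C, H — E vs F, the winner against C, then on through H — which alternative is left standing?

Round 1: E vs F — 6–11, F advances.
Round 2: F vs C — 7–10, C advances.
Round 3: C vs H — 8–9, H advances.
The agenda winner is H.

H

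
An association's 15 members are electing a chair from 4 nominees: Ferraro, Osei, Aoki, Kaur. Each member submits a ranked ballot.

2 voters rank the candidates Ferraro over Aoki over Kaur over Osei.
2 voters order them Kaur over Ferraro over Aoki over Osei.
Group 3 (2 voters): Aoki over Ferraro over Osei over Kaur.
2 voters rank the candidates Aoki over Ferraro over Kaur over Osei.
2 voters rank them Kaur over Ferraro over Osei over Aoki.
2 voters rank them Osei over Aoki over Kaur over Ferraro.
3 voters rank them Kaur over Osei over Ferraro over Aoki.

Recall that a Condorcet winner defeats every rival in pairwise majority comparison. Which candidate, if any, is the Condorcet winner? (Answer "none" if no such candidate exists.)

Pairwise majorities:
Ferraro vs Osei: 10 to 5, Ferraro.
Ferraro vs Aoki: 9 to 6, Ferraro.
Ferraro vs Kaur: 6 to 9, Kaur.
Osei vs Aoki: Osei preferred on 2+2+3 = 7 ballots; Aoki wins 8–7.
Osei vs Kaur: 4 to 11, Kaur.
Aoki vs Kaur: 8 to 7, Aoki.
Every candidate loses at least once (Ferraro loses to Kaur; Osei loses to Ferraro; Aoki loses to Ferraro; Kaur loses to Aoki). The majority relation contains the cycle Ferraro beats Aoki beats Kaur beats Ferraro, so there is no Condorcet winner.

none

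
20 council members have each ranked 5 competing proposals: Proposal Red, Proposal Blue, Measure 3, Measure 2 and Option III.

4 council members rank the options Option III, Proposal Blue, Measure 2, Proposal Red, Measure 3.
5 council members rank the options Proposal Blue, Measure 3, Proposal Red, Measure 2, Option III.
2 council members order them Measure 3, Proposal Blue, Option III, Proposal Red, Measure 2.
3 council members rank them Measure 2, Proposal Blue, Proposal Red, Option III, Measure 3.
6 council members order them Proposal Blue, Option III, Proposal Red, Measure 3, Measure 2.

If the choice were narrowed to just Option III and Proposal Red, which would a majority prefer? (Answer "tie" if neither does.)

Option III

Ballots ranking Option III above Proposal Red: 4 + 2 + 6 = 12.
Ballots ranking Proposal Red above Option III: 20 − 12 = 8.
Option III wins the head-to-head 12–8.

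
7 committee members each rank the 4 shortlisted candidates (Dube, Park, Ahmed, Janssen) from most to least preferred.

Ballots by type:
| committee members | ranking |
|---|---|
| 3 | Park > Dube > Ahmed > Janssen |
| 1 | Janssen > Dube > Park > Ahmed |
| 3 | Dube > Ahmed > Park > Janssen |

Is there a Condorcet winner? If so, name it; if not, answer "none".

Check each pair by majority over 7 ballots:
Dube vs Park: Dube preferred on 1+3 = 4 ballots; Dube wins 4–3.
Dube–Ahmed: Dube 7–0.
Dube vs Janssen: 6 to 1, Dube.
Park vs Ahmed: Park, 4–3.
Park vs Janssen: Park wins 6–1.
Ahmed vs Janssen: Ahmed wins 6–1.
Dube wins every pairwise contest, so Dube is the Condorcet winner.

Dube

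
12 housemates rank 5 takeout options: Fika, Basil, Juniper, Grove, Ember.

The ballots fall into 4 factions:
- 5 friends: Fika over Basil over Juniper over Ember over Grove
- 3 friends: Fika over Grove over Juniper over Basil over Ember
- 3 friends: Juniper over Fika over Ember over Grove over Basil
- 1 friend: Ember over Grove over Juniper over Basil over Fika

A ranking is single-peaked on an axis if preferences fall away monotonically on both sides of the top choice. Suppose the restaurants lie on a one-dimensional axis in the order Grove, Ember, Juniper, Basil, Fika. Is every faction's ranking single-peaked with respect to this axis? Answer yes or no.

Axis positions: Grove=1, Ember=2, Juniper=3, Basil=4, Fika=5.
Faction 1 (peak Fika at position 5): ranking walks positions 5-4-3-2-1, expanding outward from the peak — single-peaked.
Faction 2: ranking walks positions 5-1-3-4-2; Grove is ranked above Basil even though Basil lies between Grove and the peak Fika on the axis — preferences dip and rise again. Not single-peaked.
Faction 3: ranking walks positions 3-5-2-1-4; Fika is ranked above Basil even though Basil lies between Fika and the peak Juniper on the axis — preferences dip and rise again. Not single-peaked.
Faction 4 (peak Ember at position 2): ranking walks positions 2-1-3-4-5, expanding outward from the peak — single-peaked.
Faction 2 violates single-peakedness, so the profile is not single-peaked on this axis.

no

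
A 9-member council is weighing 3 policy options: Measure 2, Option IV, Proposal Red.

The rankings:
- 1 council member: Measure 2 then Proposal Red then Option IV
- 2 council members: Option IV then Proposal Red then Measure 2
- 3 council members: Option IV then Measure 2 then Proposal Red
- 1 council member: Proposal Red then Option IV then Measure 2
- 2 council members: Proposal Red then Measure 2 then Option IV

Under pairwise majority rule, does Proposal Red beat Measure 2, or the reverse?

Proposal Red

Ballots ranking Proposal Red above Measure 2: 2 + 1 + 2 = 5.
Ballots ranking Measure 2 above Proposal Red: 9 − 5 = 4.
Proposal Red wins the head-to-head 5–4.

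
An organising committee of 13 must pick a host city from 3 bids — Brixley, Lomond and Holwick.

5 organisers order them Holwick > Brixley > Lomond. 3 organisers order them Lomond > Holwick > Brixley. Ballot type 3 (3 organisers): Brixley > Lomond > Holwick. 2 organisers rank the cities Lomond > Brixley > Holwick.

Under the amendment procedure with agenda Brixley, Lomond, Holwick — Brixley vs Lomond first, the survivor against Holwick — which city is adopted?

Holwick

Round 1: Brixley vs Lomond — 8–5, Brixley advances.
Round 2: Brixley vs Holwick — 5–8, Holwick advances.
Holwick survives the agenda.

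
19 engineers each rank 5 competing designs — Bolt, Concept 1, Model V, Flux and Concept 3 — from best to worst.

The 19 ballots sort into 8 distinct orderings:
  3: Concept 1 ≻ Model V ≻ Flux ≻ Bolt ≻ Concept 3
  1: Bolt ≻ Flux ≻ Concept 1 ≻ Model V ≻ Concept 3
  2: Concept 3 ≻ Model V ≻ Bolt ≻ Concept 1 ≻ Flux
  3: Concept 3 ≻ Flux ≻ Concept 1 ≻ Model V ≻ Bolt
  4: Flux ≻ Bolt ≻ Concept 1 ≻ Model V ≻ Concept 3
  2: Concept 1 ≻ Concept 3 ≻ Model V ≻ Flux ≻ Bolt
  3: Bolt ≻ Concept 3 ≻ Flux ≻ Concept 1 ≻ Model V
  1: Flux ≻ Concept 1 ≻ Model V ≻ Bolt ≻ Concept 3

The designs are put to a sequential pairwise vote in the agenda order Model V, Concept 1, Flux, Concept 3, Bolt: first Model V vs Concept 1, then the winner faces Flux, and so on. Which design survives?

Round 1: Model V vs Concept 1 — 2–17, Concept 1 advances.
Round 2: Concept 1 vs Flux — 7–12, Flux advances.
Round 3: Flux vs Concept 3 — 9–10, Concept 3 advances.
Round 4: Concept 3 vs Bolt — 7–12, Bolt advances.
The agenda winner is Bolt.

Bolt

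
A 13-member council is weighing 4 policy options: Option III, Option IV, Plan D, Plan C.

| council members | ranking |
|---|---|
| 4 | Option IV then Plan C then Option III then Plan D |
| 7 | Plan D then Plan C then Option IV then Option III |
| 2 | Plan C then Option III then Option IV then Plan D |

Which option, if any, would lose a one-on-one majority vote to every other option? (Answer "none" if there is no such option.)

Pairwise majorities:
Option III vs Option IV: Option IV, 11–2.
Option III–Plan D: Plan D 7–6.
Option III vs Plan C: Plan C, 13–0.
Option IV vs Plan D: 6 to 7, Plan D.
Option IV–Plan C: Plan C 9–4.
Plan D vs Plan C: Plan D preferred on 7 ballots; Plan D wins 7–6.
Option III loses to every other option — it is the Condorcet loser.

Option III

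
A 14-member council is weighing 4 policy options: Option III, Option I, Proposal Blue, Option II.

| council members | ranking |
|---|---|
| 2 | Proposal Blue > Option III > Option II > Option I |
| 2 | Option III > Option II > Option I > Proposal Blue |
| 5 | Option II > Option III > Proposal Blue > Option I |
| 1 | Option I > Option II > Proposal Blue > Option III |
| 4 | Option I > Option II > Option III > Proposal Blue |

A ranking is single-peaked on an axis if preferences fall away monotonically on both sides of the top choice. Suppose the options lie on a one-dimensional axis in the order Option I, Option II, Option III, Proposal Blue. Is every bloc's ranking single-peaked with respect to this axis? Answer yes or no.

no

Axis positions: Option I=1, Option II=2, Option III=3, Proposal Blue=4.
Bloc 1 (peak Proposal Blue at position 4): ranking walks positions 4-3-2-1, expanding outward from the peak — single-peaked.
Bloc 2 (peak Option III at position 3): ranking walks positions 3-2-1-4, expanding outward from the peak — single-peaked.
Bloc 3 (peak Option II at position 2): ranking walks positions 2-3-4-1, expanding outward from the peak — single-peaked.
Bloc 4: ranking walks positions 1-2-4-3; Proposal Blue is ranked above Option III even though Option III lies between Proposal Blue and the peak Option I on the axis — preferences dip and rise again. Not single-peaked.
Bloc 5 (peak Option I at position 1): ranking walks positions 1-2-3-4, expanding outward from the peak — single-peaked.
Bloc 4 violates single-peakedness, so the profile is not single-peaked on this axis.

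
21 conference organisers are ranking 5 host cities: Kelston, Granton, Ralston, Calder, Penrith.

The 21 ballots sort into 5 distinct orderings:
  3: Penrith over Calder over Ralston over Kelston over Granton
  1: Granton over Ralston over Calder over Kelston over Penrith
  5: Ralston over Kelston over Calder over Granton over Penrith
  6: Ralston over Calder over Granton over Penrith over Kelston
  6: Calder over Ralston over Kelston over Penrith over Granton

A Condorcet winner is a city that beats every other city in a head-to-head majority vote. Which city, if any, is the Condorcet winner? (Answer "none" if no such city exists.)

Head-to-head results (21 organisers):
Kelston–Granton: Kelston 14–7.
Kelston vs Ralston: Ralston, 21–0.
Kelston vs Calder: Calder, 16–5.
Kelston vs Penrith: Kelston, 12–9.
Granton vs Ralston: Ralston wins 20–1.
Granton vs Calder: Calder, 20–1.
Granton vs Penrith: Granton wins 12–9.
Ralston vs Calder: Ralston, 12–9.
Ralston vs Penrith: Ralston wins 18–3.
Calder vs Penrith: Calder wins 18–3.
Ralston defeats every rival head-to-head and is the Condorcet winner.

Ralston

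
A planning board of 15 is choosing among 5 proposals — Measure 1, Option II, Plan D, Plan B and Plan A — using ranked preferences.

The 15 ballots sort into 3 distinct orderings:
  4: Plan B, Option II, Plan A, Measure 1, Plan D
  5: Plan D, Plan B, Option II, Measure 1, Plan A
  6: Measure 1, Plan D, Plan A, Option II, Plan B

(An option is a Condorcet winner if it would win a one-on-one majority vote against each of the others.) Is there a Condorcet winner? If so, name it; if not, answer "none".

none

Head-to-head results (15 council members):
Measure 1–Option II: Option II 9–6.
Measure 1 vs Plan D: Measure 1, 10–5.
Measure 1–Plan B: Plan B 9–6.
Measure 1 vs Plan A: Measure 1 wins 11–4.
Option II–Plan D: Plan D 11–4.
Option II–Plan B: Plan B 9–6.
Option II vs Plan A: Option II wins 9–6.
Plan D–Plan B: Plan D 11–4.
Plan D vs Plan A: Plan D wins 11–4.
Plan B vs Plan A: Plan B, 9–6.
No option is unbeaten: Measure 1 loses to Option II; Option II loses to Plan D; Plan D loses to Measure 1; Plan B loses to Plan D; Plan A loses to Measure 1. In particular Measure 1 → Plan D → Option II → Measure 1 is a majority cycle — no Condorcet winner exists.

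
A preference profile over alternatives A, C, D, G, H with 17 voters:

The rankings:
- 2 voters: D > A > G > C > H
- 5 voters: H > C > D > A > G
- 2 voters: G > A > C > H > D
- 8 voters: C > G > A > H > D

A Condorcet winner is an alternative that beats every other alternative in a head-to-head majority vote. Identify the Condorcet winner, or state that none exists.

C

Check each pair by majority over 17 ballots:
A vs C: C, 13–4.
A vs D: A, 10–7.
A vs G: G, 10–7.
A vs H: A wins 12–5.
C vs D: C, 15–2.
C vs G: C, 13–4.
C–H: C 12–5.
D vs G: G wins 10–7.
D vs H: H, 15–2.
G vs H: G, 12–5.
C wins every pairwise contest, so C is the Condorcet winner.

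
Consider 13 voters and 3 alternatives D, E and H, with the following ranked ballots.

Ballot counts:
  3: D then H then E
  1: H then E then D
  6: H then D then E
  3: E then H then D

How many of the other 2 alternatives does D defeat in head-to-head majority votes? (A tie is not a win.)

1

D against each rival (13 voters):
D vs E: 9 to 4, D.
D vs H: 3 for D, 10 for H — H by 10–3.
D beats E; loses to H — 1 pairwise win.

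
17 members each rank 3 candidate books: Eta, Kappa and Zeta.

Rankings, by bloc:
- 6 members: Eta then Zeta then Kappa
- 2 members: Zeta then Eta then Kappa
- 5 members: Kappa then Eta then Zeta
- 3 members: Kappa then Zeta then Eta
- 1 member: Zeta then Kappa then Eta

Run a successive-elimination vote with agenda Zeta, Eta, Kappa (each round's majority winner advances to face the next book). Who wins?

Round 1: Zeta vs Eta — 6–11, Eta advances.
Round 2: Eta vs Kappa — 8–9, Kappa advances.
The agenda winner is Kappa.

Kappa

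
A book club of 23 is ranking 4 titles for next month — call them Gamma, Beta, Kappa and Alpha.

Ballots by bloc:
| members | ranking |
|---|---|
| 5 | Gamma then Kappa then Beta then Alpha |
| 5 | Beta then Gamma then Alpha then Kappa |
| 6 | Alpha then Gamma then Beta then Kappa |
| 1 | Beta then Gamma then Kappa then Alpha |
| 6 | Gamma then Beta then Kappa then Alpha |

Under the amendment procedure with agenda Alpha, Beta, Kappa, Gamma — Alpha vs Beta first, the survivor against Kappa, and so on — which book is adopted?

Gamma

Round 1: Alpha vs Beta — 6–17, Beta advances.
Round 2: Beta vs Kappa — 18–5, Beta advances.
Round 3: Beta vs Gamma — 6–17, Gamma advances.
The agenda winner is Gamma.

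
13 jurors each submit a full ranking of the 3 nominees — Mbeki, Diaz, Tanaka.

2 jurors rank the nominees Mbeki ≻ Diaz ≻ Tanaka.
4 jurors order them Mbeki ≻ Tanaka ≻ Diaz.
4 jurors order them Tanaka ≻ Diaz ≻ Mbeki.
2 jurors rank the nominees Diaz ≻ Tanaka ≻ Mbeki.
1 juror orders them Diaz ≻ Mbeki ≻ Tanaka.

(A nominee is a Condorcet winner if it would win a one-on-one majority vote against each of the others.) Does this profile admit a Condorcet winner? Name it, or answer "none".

Head-to-head results (13 jurors):
Mbeki–Diaz: Diaz 7–6.
Mbeki vs Tanaka: 7 to 6, Mbeki.
Diaz vs Tanaka: Diaz preferred on 2+2+1 = 5 ballots; Tanaka wins 8–5.
Each nominee drops at least one matchup (Mbeki loses to Diaz; Diaz loses to Tanaka; Tanaka loses to Mbeki); the cycle Mbeki > Tanaka > Diaz > Mbeki rules out a Condorcet winner.

none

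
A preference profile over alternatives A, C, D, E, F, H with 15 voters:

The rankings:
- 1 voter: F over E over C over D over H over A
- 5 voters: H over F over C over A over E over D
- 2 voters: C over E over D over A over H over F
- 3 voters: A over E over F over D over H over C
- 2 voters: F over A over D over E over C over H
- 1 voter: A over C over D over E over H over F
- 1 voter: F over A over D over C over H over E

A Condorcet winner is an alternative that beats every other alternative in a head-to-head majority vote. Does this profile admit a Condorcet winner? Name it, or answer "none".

none

Head-to-head results (15 voters):
A vs C: 7 to 8, C.
A vs D: A is ranked higher on 5+3+2+1+1 = 12 ballots, D on 3. A wins 12–3.
A vs E: 12 to 3, A.
A vs F: F, 9–6.
A vs H: A is ranked higher on 2+3+2+1+1 = 9 ballots, H on 6. A wins 9–6.
C vs D: C is ranked higher on 1+5+2+1 = 9 ballots, D on 6. C wins 9–6.
C vs E: 9 to 6, C.
C vs F: C preferred on 2+1 = 3 ballots; F wins 12–3.
C vs H: 1+2+2+1+1 = 7 for C, 8 for H — H by 8–7.
D vs E: D preferred on 2+1+1 = 4 ballots; E wins 11–4.
D–F: F 12–3.
D vs H: D, 10–5.
E vs F: 6 to 9, F.
E vs H: E preferred on 1+2+3+2+1 = 9 ballots; E wins 9–6.
F–H: H 8–7.
Every alternative loses at least once (A loses to C; C loses to F; D loses to A; E loses to A; F loses to H; H loses to A). The majority relation contains the cycle A > H > C > A, so there is no Condorcet winner.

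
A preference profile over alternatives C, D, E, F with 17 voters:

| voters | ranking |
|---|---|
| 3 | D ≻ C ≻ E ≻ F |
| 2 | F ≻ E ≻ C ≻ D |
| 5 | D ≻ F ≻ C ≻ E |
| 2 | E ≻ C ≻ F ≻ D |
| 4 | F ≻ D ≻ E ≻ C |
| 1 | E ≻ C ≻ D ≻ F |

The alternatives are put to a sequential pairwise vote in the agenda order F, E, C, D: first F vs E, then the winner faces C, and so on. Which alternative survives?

Round 1: F vs E — 11–6, F advances.
Round 2: F vs C — 11–6, F advances.
Round 3: F vs D — 8–9, D advances.
The agenda winner is D.

D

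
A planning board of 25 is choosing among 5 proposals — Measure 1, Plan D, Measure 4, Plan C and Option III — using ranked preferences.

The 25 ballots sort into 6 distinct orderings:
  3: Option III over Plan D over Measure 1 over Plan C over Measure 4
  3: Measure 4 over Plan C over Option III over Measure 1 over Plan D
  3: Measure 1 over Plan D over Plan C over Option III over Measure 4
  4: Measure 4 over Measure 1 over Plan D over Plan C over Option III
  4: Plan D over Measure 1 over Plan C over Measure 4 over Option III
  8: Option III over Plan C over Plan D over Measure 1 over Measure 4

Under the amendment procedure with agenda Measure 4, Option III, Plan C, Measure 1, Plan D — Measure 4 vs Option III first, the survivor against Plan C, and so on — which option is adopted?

Round 1: Measure 4 vs Option III — 11–14, Option III advances.
Round 2: Option III vs Plan C — 11–14, Plan C advances.
Round 3: Plan C vs Measure 1 — 11–14, Measure 1 advances.
Round 4: Measure 1 vs Plan D — 10–15, Plan D advances.
Plan D survives the agenda.

Plan D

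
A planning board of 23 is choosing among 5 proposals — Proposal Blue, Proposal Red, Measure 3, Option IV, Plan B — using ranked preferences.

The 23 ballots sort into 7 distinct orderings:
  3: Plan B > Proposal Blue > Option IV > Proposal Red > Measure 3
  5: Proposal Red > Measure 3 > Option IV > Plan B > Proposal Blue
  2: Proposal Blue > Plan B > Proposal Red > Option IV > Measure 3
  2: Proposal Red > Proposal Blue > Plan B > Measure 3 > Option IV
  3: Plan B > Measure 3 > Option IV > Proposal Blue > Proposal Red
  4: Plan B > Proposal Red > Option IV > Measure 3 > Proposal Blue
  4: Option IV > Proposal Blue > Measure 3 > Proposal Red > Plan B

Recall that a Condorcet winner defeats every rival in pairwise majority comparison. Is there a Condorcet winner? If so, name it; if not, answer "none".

Plan B

Check each pair by majority over 23 ballots:
Proposal Blue–Proposal Red: Proposal Blue 12–11.
Proposal Blue vs Measure 3: Measure 3 wins 12–11.
Proposal Blue vs Option IV: Option IV, 16–7.
Proposal Blue vs Plan B: Plan B wins 15–8.
Proposal Red vs Measure 3: Proposal Red wins 16–7.
Proposal Red–Option IV: Proposal Red 13–10.
Proposal Red vs Plan B: Plan B, 12–11.
Measure 3 vs Option IV: Option IV wins 13–10.
Measure 3–Plan B: Plan B 14–9.
Option IV vs Plan B: Plan B wins 14–9.
Only Plan B has no losses; Plan B is the Condorcet winner.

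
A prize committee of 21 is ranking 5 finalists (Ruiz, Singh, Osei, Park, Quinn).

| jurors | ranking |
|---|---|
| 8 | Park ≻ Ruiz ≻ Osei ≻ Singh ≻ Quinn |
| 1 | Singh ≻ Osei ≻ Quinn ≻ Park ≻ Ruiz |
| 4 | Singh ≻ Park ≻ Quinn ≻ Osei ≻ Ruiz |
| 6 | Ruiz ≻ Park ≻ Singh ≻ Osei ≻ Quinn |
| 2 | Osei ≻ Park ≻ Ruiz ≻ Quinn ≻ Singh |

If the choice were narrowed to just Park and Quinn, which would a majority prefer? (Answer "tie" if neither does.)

Ballots ranking Park above Quinn: 8 + 4 + 6 + 2 = 20.
Ballots ranking Quinn above Park: 21 − 20 = 1.
Park wins the head-to-head 20–1.

Park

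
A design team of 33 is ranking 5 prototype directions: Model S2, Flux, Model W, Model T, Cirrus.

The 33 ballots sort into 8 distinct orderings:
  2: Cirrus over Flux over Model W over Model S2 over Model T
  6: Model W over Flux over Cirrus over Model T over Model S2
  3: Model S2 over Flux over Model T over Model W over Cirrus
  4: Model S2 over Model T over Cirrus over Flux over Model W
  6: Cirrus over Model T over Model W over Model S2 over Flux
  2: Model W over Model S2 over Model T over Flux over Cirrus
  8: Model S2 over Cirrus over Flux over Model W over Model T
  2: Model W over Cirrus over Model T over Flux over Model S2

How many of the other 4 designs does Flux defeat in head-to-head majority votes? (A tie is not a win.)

2

Flux against each rival (33 engineers):
Flux vs Model S2: 10 to 23, Model S2.
Flux vs Model W: Flux is ranked higher on 2+3+4+8 = 17 ballots, Model W on 16. Flux wins 17–16.
Flux–Model T: Flux 19–14.
Flux vs Cirrus: Flux is ranked higher on 6+3+2 = 11 ballots, Cirrus on 22. Cirrus wins 22–11.
Flux beats Model W, Model T; loses to Model S2, Cirrus — 2 pairwise wins.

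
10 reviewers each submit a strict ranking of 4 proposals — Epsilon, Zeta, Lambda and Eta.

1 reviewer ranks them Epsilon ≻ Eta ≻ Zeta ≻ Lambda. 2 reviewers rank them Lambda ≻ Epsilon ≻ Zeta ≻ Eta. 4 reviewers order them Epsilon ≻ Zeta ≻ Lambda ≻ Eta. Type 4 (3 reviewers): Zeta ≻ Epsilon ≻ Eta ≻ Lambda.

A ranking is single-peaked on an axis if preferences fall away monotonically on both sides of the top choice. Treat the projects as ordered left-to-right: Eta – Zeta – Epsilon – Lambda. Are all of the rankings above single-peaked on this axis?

Axis positions: Eta=1, Zeta=2, Epsilon=3, Lambda=4.
Type 1: ranking walks positions 3-1-2-4; Eta is ranked above Zeta even though Zeta lies between Eta and the peak Epsilon on the axis — preferences dip and rise again. Not single-peaked.
Type 2 (peak Lambda at position 4): ranking walks positions 4-3-2-1, expanding outward from the peak — single-peaked.
Type 3 (peak Epsilon at position 3): ranking walks positions 3-2-4-1, expanding outward from the peak — single-peaked.
Type 4 (peak Zeta at position 2): ranking walks positions 2-3-1-4, expanding outward from the peak — single-peaked.
Type 1 violates single-peakedness, so the profile is not single-peaked on this axis.

no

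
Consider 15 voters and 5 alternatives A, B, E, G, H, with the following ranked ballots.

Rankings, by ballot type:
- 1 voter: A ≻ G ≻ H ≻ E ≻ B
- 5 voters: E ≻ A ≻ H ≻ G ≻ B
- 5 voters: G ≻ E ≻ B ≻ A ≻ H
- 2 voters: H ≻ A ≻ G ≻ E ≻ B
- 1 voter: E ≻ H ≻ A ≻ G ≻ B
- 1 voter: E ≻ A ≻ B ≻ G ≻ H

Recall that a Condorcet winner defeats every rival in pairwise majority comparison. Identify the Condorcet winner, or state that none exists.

none

Head-to-head results (15 voters):
A–B: A 10–5.
A vs E: E wins 12–3.
A–G: A 10–5.
A vs H: A wins 12–3.
B vs E: E wins 15–0.
B vs G: G, 14–1.
B vs H: H wins 9–6.
E vs G: G wins 8–7.
E–H: E 12–3.
G vs H: H wins 8–7.
Each alternative drops at least one matchup (A loses to E; B loses to A; E loses to G; G loses to A; H loses to A); the cycle A → G → E → A rules out a Condorcet winner.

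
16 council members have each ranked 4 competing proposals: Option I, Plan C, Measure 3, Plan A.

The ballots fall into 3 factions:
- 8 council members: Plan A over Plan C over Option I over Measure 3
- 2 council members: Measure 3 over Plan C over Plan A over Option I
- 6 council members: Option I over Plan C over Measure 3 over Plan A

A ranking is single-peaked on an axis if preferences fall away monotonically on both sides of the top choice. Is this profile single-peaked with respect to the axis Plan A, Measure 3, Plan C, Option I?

Axis positions: Plan A=1, Measure 3=2, Plan C=3, Option I=4.
Faction 1: ranking walks positions 1-3-4-2; Plan C is ranked above Measure 3 even though Measure 3 lies between Plan C and the peak Plan A on the axis — preferences dip and rise again. Not single-peaked.
Faction 2 (peak Measure 3 at position 2): ranking walks positions 2-3-1-4, expanding outward from the peak — single-peaked.
Faction 3 (peak Option I at position 4): ranking walks positions 4-3-2-1, expanding outward from the peak — single-peaked.
Faction 1 violates single-peakedness, so the profile is not single-peaked on this axis.

no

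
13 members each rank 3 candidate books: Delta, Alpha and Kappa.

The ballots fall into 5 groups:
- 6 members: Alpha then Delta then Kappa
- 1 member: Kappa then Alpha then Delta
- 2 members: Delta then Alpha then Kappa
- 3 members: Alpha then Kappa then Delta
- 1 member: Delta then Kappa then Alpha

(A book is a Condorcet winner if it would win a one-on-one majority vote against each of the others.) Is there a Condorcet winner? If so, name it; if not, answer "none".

Alpha

Check each pair by majority over 13 ballots:
Delta vs Alpha: Alpha wins 10–3.
Delta–Kappa: Delta 9–4.
Alpha–Kappa: Alpha 11–2.
Alpha defeats every rival head-to-head and is the Condorcet winner.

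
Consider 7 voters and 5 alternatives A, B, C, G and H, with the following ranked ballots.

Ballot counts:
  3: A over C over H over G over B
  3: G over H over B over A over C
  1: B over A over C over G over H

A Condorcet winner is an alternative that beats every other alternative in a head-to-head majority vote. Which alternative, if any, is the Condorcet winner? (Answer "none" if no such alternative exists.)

Head-to-head results (7 voters):
A vs B: 3 to 4, B.
A vs C: 7 to 0, A.
A vs G: A preferred on 3+1 = 4 ballots; A wins 4–3.
A vs H: 3+1 = 4 for A, 3 for H — A by 4–3.
B vs C: B is ranked higher on 3+1 = 4 ballots, C on 3. B wins 4–3.
B vs G: 1 for B, 6 for G — G by 6–1.
B vs H: B is ranked higher on 1 ballot, H on 6. H wins 6–1.
C vs G: 4 to 3, C.
C vs H: C is ranked higher on 3+1 = 4 ballots, H on 3. C wins 4–3.
G vs H: 3+1 = 4 for G, 3 for H — G by 4–3.
Each alternative drops at least one matchup (A loses to B; B loses to G; C loses to A; G loses to A; H loses to A); the cycle A beats G beats B beats A rules out a Condorcet winner.

none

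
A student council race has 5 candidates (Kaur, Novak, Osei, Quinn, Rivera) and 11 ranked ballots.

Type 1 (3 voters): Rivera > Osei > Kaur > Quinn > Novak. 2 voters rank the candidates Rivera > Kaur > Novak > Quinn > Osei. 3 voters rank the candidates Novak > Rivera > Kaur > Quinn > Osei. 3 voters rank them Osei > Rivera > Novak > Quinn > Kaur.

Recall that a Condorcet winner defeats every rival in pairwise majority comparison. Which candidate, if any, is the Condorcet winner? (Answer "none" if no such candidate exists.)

Rivera

Head-to-head results (11 voters):
Kaur vs Novak: 3+2 = 5 for Kaur, 6 for Novak — Novak by 6–5.
Kaur vs Osei: Kaur preferred on 2+3 = 5 ballots; Osei wins 6–5.
Kaur vs Quinn: Kaur is ranked higher on 3+2+3 = 8 ballots, Quinn on 3. Kaur wins 8–3.
Kaur–Rivera: Rivera 11–0.
Novak–Osei: Osei 6–5.
Novak vs Quinn: 2+3+3 = 8 for Novak, 3 for Quinn — Novak by 8–3.
Novak vs Rivera: Novak is ranked higher on 3 ballots, Rivera on 8. Rivera wins 8–3.
Osei vs Quinn: Osei wins 6–5.
Osei vs Rivera: Rivera wins 8–3.
Quinn–Rivera: Rivera 11–0.
Rivera wins every pairwise contest, so Rivera is the Condorcet winner.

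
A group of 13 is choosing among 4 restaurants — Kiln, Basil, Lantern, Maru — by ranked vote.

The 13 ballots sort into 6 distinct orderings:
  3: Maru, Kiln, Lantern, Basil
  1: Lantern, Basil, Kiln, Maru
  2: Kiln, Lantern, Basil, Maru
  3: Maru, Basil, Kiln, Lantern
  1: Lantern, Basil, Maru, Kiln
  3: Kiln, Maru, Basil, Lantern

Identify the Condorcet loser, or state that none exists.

Head-to-head results (13 friends):
Kiln–Basil: Kiln 8–5.
Kiln vs Lantern: Kiln, 11–2.
Kiln vs Maru: Kiln preferred on 1+2+3 = 6 ballots; Maru wins 7–6.
Basil–Lantern: Lantern 7–6.
Basil vs Maru: Maru wins 9–4.
Lantern vs Maru: Lantern preferred on 1+2+1 = 4 ballots; Maru wins 9–4.
Basil is beaten in every head-to-head and is the Condorcet loser.

Basil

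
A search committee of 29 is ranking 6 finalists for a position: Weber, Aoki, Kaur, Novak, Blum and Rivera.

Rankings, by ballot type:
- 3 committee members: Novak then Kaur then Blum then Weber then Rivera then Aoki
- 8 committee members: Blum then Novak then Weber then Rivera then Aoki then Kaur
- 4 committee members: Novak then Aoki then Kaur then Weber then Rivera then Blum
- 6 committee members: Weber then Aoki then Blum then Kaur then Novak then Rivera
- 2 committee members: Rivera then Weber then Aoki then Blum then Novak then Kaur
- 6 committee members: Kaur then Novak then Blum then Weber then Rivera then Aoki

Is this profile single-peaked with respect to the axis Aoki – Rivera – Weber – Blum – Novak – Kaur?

no

Axis positions: Aoki=1, Rivera=2, Weber=3, Blum=4, Novak=5, Kaur=6.
Ballot type 1 (peak Novak at position 5): ranking walks positions 5-6-4-3-2-1, expanding outward from the peak — single-peaked.
Ballot type 2 (peak Blum at position 4): ranking walks positions 4-5-3-2-1-6, expanding outward from the peak — single-peaked.
Ballot type 3: ranking walks positions 5-1-6-3-2-4; Aoki is ranked above Blum even though Blum lies between Aoki and the peak Novak on the axis — preferences dip and rise again. Not single-peaked.
Ballot type 4: ranking walks positions 3-1-4-6-5-2; Aoki is ranked above Rivera even though Rivera lies between Aoki and the peak Weber on the axis — preferences dip and rise again. Not single-peaked.
Ballot type 5 (peak Rivera at position 2): ranking walks positions 2-3-1-4-5-6, expanding outward from the peak — single-peaked.
Ballot type 6 (peak Kaur at position 6): ranking walks positions 6-5-4-3-2-1, expanding outward from the peak — single-peaked.
Ballot type 3 violates single-peakedness, so the profile is not single-peaked on this axis.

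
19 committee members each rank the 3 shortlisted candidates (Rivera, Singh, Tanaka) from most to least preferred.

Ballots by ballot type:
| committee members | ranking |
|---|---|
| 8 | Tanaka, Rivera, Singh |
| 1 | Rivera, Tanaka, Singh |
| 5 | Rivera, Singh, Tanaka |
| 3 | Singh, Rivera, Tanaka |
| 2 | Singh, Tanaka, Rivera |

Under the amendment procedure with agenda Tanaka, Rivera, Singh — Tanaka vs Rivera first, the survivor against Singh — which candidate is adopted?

Singh

Round 1: Tanaka vs Rivera — 10–9, Tanaka advances.
Round 2: Tanaka vs Singh — 9–10, Singh advances.
Singh survives the agenda.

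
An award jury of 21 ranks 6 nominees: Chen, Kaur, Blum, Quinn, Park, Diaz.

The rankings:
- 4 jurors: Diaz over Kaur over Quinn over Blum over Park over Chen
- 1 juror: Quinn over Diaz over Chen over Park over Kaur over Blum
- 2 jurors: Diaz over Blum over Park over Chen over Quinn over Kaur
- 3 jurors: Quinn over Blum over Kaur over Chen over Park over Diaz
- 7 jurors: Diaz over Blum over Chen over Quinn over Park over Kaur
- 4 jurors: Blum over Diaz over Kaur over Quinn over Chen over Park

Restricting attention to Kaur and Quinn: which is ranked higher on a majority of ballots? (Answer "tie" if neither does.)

Quinn

Ballots ranking Kaur above Quinn: 4 + 4 = 8.
Ballots ranking Quinn above Kaur: 21 − 8 = 13.
Quinn wins the head-to-head 13–8.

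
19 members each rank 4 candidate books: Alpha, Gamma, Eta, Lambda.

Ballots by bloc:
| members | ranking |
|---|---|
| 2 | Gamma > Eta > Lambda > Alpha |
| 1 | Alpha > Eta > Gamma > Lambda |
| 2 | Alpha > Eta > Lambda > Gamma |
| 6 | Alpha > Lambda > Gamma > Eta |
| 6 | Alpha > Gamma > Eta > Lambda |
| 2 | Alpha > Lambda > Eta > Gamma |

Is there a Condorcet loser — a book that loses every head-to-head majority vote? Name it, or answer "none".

none

Head-to-head results (19 members):
Alpha vs Gamma: Alpha, 17–2.
Alpha vs Eta: Alpha, 17–2.
Alpha vs Lambda: Alpha is ranked higher on 1+2+6+6+2 = 17 ballots, Lambda on 2. Alpha wins 17–2.
Gamma–Eta: Gamma 14–5.
Gamma vs Lambda: Gamma is ranked higher on 2+1+6 = 9 ballots, Lambda on 10. Lambda wins 10–9.
Eta vs Lambda: Eta wins 11–8.
Every book wins at least one matchup (Alpha beats Gamma; Gamma beats Eta; Eta beats Lambda; Lambda beats Gamma), so there is no Condorcet loser.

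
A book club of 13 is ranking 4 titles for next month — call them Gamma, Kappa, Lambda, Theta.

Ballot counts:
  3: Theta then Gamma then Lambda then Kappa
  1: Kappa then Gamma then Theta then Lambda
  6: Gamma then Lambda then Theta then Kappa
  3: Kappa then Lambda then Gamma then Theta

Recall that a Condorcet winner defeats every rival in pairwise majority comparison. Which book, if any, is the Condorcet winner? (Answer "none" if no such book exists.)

Check each pair by majority over 13 ballots:
Gamma–Kappa: Gamma 9–4.
Gamma vs Lambda: Gamma, 10–3.
Gamma–Theta: Gamma 10–3.
Kappa vs Lambda: 1+3 = 4 for Kappa, 9 for Lambda — Lambda by 9–4.
Kappa vs Theta: Theta, 9–4.
Lambda–Theta: Lambda 9–4.
Only Gamma has no losses; Gamma is the Condorcet winner.

Gamma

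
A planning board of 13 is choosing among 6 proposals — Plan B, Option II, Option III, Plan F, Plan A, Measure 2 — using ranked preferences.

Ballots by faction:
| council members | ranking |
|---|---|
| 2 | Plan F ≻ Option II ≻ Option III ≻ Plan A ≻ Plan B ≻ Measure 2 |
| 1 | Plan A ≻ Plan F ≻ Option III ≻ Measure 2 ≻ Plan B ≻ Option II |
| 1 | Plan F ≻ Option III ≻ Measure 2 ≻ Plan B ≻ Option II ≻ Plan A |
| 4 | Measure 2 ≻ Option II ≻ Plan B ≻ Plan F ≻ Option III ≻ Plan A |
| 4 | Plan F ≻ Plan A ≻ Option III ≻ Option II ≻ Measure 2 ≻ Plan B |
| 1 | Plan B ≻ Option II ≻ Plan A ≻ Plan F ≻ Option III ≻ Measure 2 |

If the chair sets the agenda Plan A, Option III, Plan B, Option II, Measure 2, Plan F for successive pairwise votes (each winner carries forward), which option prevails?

Plan F

Round 1: Plan A vs Option III — 6–7, Option III advances.
Round 2: Option III vs Plan B — 8–5, Option III advances.
Round 3: Option III vs Option II — 6–7, Option II advances.
Round 4: Option II vs Measure 2 — 7–6, Option II advances.
Round 5: Option II vs Plan F — 5–8, Plan F advances.
Plan F survives the agenda.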